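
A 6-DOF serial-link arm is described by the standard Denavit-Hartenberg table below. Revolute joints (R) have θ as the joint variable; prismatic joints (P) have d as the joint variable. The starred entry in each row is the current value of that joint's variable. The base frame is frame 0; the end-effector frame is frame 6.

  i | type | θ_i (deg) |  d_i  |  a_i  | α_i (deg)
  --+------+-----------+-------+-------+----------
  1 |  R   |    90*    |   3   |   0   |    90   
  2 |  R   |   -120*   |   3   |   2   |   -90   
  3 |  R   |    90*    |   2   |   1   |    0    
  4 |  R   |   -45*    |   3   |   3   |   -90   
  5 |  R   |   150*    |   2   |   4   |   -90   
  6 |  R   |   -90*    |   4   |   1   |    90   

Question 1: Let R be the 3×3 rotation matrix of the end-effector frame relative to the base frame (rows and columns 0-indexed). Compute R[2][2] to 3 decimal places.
End-effector z-axis (col 2 of R) = (-0.6124,0.1268,-0.7803)
R[2][2] = -0.7803

-0.780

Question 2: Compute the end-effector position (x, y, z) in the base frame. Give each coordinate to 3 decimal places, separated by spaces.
1.621 6.530 1.382

after link 1: o_1 = (0.0000, 0.0000, 3.0000)
after link 2: o_2 = (3.0000, -1.0000, 1.2679)
after link 3: o_3 = (2.0000, 0.7321, 0.2679)
after link 4: o_4 = (-0.1213, 2.2695, -3.0692)
after link 5: o_5 = (0.9140, 2.4693, 1.2769)
after link 6: o_6 = (1.6211, 6.5299, 1.3820)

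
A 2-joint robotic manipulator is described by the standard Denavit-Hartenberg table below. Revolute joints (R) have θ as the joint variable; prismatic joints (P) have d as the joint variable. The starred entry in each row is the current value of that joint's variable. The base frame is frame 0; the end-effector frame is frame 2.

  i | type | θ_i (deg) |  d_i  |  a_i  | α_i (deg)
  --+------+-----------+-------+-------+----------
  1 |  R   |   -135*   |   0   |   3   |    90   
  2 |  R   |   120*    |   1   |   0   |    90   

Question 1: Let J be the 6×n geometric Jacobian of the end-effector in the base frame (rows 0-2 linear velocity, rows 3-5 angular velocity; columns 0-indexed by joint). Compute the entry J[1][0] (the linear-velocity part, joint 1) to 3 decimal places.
-2.828

axis z_0 = ẑ; lever o_n−o_0 = (-2.8284,-1.4142,0.0000)
cross product → J_v[:, 0] = (1.4142,-2.8284,0.0000)
J_ω[:, 0] = z_0
entry J[1][0] = -2.8284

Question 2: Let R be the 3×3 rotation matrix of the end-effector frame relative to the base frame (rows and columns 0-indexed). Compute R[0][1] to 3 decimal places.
End-effector y-axis (col 1 of R) = (-0.7071,0.7071,0.0000)
R[0][1] = -0.7071

-0.707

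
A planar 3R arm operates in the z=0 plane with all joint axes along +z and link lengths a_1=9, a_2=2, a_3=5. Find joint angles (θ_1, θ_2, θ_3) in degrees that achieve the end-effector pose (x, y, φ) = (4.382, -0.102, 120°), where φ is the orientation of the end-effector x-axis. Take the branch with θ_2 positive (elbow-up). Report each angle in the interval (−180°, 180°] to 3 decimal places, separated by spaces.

-44.999 119.990 45.010

wrist centre = target − a_3·(cos φ, sin φ) = (6.8820, -4.4321)
cos θ_2 = (67.0057−9²−2²)/(2·9·2) = -0.4998; θ_2 = 119.9896° (elbow-up)
β = atan2(-4.4321,6.8820) = -32.7822°; ψ = atan2(1.7322,8.0003) = 12.2171°
θ_1 = β − ψ = -44.9994°
θ_3 = φ − θ_1 − θ_2 = 45.0098° (wrapped to (-180°,180°])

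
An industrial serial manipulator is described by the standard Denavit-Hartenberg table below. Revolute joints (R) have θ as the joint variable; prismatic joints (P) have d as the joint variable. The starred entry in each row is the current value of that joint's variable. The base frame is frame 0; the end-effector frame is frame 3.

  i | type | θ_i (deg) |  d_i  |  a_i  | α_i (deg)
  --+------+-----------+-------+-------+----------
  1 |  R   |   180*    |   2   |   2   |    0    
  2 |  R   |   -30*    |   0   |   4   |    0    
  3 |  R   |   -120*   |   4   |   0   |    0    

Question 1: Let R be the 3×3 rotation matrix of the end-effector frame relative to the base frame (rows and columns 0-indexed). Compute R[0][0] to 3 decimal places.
End-effector x-axis (col 0 of R) = (0.8660,0.5000,0.0000)
R[0][0] = 0.8660

0.866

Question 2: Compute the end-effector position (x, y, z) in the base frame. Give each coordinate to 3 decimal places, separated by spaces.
-5.464 2.000 6.000

after link 1: o_1 = (-2.0000, 0.0000, 2.0000)
after link 2: o_2 = (-5.4641, 2.0000, 2.0000)
after link 3: o_3 = (-5.4641, 2.0000, 6.0000)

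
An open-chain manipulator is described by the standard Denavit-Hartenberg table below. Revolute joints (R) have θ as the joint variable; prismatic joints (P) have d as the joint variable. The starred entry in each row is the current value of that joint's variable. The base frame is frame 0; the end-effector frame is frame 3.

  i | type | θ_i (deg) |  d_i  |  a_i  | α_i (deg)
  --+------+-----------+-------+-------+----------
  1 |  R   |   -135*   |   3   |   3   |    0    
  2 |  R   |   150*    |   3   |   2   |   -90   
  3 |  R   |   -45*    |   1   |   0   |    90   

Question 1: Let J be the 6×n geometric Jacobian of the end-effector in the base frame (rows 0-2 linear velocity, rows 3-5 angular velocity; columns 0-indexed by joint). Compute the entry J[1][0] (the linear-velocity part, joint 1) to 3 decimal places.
-0.448

axis z_0 = ẑ; lever o_n−o_0 = (-0.4483,-0.6378,6.0000)
cross product → J_v[:, 0] = (0.6378,-0.4483,0.0000)
J_ω[:, 0] = z_0
entry J[1][0] = -0.4483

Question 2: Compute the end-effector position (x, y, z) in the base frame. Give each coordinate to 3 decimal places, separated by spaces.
-0.448 -0.638 6.000

after link 1: o_1 = (-2.1213, -2.1213, 3.0000)
after link 2: o_2 = (-0.1895, -1.6037, 6.0000)
after link 3: o_3 = (-0.4483, -0.6378, 6.0000)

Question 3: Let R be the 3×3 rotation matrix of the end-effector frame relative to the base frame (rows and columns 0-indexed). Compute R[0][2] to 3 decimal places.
-0.683

End-effector z-axis (col 2 of R) = (-0.6830,-0.1830,0.7071)
R[0][2] = -0.6830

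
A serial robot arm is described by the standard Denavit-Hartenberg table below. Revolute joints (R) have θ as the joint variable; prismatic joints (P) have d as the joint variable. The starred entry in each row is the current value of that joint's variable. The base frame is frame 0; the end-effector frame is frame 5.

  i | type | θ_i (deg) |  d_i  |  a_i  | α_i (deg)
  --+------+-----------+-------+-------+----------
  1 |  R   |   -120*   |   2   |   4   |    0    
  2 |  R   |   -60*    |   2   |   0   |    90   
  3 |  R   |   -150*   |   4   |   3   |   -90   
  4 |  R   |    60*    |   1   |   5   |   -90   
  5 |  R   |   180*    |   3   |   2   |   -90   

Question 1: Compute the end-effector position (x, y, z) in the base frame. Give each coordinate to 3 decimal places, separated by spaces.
after link 1: o_1 = (-2.0000, -3.4641, 2.0000)
after link 2: o_2 = (-2.0000, -3.4641, 4.0000)
after link 3: o_3 = (0.5981, 0.5359, 2.5000)
after link 4: o_4 = (2.2631, -3.7942, 0.3840)
after link 5: o_5 = (-0.8529, -3.5622, 2.1830)

-0.853 -3.562 2.183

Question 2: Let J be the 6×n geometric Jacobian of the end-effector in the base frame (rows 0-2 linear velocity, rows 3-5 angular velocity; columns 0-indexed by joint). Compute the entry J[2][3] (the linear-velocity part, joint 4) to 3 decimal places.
axis z_3 = (-0.5000,-0.0000,-0.8660); lever o_n−o_3 = (-1.4510,-4.0981,-0.3170)
cross product → J_v[:, 3] = (-3.5490,1.0981,2.0490)
J_ω[:, 3] = z_3
entry J[2][3] = 2.0490

2.049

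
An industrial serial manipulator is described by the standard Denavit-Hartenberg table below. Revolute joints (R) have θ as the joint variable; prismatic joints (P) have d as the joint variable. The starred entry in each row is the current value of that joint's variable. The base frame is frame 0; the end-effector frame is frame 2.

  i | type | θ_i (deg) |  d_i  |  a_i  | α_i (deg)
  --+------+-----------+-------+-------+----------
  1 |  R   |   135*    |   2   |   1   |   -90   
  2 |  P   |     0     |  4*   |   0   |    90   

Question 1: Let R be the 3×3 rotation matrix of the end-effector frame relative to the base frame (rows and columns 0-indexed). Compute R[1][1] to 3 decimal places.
End-effector y-axis (col 1 of R) = (-0.7071,-0.7071,0.0000)
R[1][1] = -0.7071

-0.707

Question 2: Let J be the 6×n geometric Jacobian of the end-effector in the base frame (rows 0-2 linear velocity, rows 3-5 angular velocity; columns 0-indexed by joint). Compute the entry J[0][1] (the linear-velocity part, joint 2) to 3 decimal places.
-0.707

prismatic axis z_1 = (-0.7071,-0.7071,0.0000)
J_v[:, 1] = z_1; J_ω[:, 1] = (0,0,0)
entry J[0][1] = -0.7071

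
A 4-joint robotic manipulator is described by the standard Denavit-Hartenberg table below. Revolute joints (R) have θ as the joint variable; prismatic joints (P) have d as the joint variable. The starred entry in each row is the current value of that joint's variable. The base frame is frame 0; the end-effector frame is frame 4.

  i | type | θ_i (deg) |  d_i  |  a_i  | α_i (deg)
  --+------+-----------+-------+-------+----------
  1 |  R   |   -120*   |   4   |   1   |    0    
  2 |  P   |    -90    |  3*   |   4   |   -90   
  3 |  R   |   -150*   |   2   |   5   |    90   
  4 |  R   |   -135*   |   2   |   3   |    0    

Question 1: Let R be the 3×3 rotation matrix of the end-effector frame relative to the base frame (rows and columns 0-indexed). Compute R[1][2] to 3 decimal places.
-0.250

End-effector z-axis (col 2 of R) = (0.4330,-0.2500,-0.8660)
R[1][2] = -0.2500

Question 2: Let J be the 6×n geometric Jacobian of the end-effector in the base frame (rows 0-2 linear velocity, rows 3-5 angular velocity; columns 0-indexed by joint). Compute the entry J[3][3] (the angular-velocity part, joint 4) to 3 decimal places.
0.433

axis z_3 = (0.4330,-0.2500,-0.8660); lever o_n−o_3 = (0.3357,2.2557,-2.7927)
cross product → J_v[:, 3] = (2.6517,0.9186,1.0607)
J_ω[:, 3] = z_3
entry J[3][3] = 0.4330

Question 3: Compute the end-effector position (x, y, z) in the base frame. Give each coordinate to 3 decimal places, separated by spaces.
after link 1: o_1 = (-0.5000, -0.8660, 4.0000)
after link 2: o_2 = (-3.9641, 1.1340, 7.0000)
after link 3: o_3 = (-1.2141, -2.7631, 9.5000)
after link 4: o_4 = (-0.8784, -0.5075, 6.7073)

-0.878 -0.507 6.707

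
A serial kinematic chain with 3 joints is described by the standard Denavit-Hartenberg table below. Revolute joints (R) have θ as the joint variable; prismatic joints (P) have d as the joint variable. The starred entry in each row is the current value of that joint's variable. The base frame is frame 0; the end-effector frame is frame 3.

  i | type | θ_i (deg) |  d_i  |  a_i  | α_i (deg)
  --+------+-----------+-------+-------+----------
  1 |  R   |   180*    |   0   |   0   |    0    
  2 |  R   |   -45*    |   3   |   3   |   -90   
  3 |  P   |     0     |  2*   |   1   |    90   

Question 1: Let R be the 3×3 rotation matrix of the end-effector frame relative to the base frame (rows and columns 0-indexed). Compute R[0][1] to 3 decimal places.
End-effector y-axis (col 1 of R) = (-0.7071,-0.7071,0.0000)
R[0][1] = -0.7071

-0.707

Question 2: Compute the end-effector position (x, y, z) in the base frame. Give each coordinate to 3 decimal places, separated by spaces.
-4.243 1.414 3.000

after link 1: o_1 = (0.0000, 0.0000, 0.0000)
after link 2: o_2 = (-2.1213, 2.1213, 3.0000)
after link 3: o_3 = (-4.2426, 1.4142, 3.0000)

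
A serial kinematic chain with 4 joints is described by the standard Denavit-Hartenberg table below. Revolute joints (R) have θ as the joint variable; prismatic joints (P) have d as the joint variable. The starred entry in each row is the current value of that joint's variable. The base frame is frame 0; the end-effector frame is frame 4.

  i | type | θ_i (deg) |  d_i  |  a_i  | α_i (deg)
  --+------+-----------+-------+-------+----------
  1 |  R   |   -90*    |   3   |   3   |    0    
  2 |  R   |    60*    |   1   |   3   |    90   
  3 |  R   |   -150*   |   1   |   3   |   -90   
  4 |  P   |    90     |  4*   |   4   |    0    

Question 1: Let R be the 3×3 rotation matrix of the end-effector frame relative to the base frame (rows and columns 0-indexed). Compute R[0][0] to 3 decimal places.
0.500

End-effector x-axis (col 0 of R) = (0.5000,0.8660,-0.0000)
R[0][0] = 0.5000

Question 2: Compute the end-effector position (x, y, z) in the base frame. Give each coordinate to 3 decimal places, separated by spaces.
after link 1: o_1 = (0.0000, -3.0000, 3.0000)
after link 2: o_2 = (2.5981, -4.5000, 4.0000)
after link 3: o_3 = (-0.1519, -4.0670, 2.5000)
after link 4: o_4 = (3.5801, -1.6029, -0.9641)

3.580 -1.603 -0.964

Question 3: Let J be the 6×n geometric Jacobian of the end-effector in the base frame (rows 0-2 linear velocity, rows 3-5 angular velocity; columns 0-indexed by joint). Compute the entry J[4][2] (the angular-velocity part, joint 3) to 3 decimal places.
axis z_2 = (-0.5000,-0.8660,0.0000); lever o_n−o_2 = (0.9821,2.8971,-4.9641)
cross product → J_v[:, 2] = (4.2990,-2.4821,-0.5981)
J_ω[:, 2] = z_2
entry J[4][2] = -0.8660

-0.866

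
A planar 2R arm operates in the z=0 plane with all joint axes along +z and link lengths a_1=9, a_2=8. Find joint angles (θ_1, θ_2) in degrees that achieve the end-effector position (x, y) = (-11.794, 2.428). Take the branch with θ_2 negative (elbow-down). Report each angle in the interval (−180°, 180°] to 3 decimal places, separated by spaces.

cos θ_2 = (144.9936−9²−8²)/(2·9·8) = -0.0000; θ_2 = -90.0025° (elbow-down)
β = atan2(2.4280,-11.7940) = 168.3672°; ψ = atan2(-8.0000,8.9996) = -41.6347°
θ_1 = β − ψ = 210.0018°

-149.998 -90.003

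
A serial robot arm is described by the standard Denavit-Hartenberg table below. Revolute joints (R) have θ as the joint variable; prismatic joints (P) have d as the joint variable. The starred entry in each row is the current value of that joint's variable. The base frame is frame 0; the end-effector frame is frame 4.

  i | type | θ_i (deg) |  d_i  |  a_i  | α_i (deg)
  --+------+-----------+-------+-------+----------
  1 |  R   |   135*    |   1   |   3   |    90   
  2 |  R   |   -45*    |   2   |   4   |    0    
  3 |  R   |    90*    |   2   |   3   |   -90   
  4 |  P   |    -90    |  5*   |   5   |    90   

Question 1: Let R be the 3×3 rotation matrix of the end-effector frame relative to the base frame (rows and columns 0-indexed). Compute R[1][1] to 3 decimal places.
-0.500

End-effector y-axis (col 1 of R) = (0.5000,-0.5000,0.7071)
R[1][1] = -0.5000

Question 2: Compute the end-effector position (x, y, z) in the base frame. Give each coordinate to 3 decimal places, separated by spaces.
3.243 9.485 3.828

after link 1: o_1 = (-2.1213, 2.1213, 1.0000)
after link 2: o_2 = (-2.7071, 5.5355, -1.8284)
after link 3: o_3 = (-2.7929, 8.4497, 0.2929)
after link 4: o_4 = (3.2426, 9.4853, 3.8284)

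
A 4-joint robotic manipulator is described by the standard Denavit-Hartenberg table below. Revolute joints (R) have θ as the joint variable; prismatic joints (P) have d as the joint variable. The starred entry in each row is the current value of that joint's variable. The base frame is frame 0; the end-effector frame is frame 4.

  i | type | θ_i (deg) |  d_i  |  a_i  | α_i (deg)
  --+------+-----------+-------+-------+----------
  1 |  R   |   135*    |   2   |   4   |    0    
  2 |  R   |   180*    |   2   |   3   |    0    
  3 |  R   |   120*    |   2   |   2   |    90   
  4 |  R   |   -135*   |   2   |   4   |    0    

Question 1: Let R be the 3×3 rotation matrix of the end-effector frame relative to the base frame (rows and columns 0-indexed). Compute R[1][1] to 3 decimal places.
0.683

End-effector y-axis (col 1 of R) = (0.1830,0.6830,-0.7071)
R[1][1] = 0.6830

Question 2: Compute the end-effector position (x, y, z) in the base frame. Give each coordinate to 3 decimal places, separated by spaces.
1.010 -0.611 3.172

after link 1: o_1 = (-2.8284, 2.8284, 2.0000)
after link 2: o_2 = (-0.7071, 0.7071, 4.0000)
after link 3: o_3 = (-0.1895, 2.6390, 6.0000)
after link 4: o_4 = (1.0103, -0.6107, 3.1716)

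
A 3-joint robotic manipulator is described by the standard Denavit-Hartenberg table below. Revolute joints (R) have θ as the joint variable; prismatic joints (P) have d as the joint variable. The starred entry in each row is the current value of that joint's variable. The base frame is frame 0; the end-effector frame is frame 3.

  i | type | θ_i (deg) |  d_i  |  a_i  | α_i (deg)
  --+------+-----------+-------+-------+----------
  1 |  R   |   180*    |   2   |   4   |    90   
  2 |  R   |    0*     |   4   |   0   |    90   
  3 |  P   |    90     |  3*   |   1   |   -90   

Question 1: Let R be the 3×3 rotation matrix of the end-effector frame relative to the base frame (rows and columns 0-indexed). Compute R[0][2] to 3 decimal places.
End-effector z-axis (col 2 of R) = (1.0000,-0.0000,-0.0000)
R[0][2] = 1.0000

1.000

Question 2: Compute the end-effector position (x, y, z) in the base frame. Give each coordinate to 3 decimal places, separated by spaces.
after link 1: o_1 = (-4.0000, 0.0000, 2.0000)
after link 2: o_2 = (-4.0000, 4.0000, 2.0000)
after link 3: o_3 = (-4.0000, 5.0000, -1.0000)

-4.000 5.000 -1.000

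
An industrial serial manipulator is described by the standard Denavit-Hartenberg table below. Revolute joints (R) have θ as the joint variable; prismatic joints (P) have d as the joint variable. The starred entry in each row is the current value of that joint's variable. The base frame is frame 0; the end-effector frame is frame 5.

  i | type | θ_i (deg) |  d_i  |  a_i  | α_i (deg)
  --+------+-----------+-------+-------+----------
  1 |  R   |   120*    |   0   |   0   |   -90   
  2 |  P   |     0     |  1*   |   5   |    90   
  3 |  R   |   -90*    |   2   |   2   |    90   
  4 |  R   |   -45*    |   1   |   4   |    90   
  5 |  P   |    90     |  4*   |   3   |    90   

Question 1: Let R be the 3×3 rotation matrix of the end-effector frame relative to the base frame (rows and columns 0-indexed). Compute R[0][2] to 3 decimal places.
End-effector z-axis (col 2 of R) = (0.6124,0.3536,-0.7071)
R[0][2] = 0.6124

0.612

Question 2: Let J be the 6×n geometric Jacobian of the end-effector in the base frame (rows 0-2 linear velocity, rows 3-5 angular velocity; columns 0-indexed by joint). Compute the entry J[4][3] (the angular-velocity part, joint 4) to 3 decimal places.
-0.866

axis z_3 = (0.5000,-0.8660,0.0000); lever o_n−o_3 = (2.0000,-3.4641,-5.6569)
cross product → J_v[:, 3] = (4.8990,2.8284,0.0000)
J_ω[:, 3] = z_3
entry J[4][3] = -0.8660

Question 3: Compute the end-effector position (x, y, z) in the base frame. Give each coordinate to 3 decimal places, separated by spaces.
after link 1: o_1 = (0.0000, 0.0000, 0.0000)
after link 2: o_2 = (-3.3660, 3.8301, 0.0000)
after link 3: o_3 = (-1.6340, 4.8301, 2.0000)
after link 4: o_4 = (1.3155, 5.3783, -0.8284)
after link 5: o_5 = (0.3660, 1.3660, -3.6569)

0.366 1.366 -3.657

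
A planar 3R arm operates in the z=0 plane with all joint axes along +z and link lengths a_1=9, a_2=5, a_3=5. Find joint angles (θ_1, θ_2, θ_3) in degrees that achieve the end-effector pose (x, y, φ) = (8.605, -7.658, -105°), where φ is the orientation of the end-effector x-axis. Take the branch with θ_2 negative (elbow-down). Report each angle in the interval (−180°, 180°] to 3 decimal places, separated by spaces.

13.110 -90.005 -28.105

wrist centre = target − a_3·(cos φ, sin φ) = (9.8991, -2.8284)
cos θ_2 = (105.9918−9²−5²)/(2·9·5) = -0.0001; θ_2 = -90.0052° (elbow-down)
β = atan2(-2.8284,9.8991) = -15.9457°; ψ = atan2(-5.0000,8.9995) = -29.0558°
θ_1 = β − ψ = 13.1101°
θ_3 = φ − θ_1 − θ_2 = -28.1049° (wrapped to (-180°,180°])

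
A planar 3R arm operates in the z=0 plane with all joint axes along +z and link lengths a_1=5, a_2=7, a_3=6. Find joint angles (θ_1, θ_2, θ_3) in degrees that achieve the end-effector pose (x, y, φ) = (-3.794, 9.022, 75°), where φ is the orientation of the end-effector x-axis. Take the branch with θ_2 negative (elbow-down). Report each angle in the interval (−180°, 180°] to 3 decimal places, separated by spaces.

-135.005 -120.001 -29.994

wrist centre = target − a_3·(cos φ, sin φ) = (-5.3469, 3.2264)
cos θ_2 = (38.9994−5²−7²)/(2·5·7) = -0.5000; θ_2 = -120.0005° (elbow-down)
β = atan2(3.2264,-5.3469) = 148.8923°; ψ = atan2(-6.0621,1.4999) = -76.1025°
θ_1 = β − ψ = 224.9948°
θ_3 = φ − θ_1 − θ_2 = -29.9943° (wrapped to (-180°,180°])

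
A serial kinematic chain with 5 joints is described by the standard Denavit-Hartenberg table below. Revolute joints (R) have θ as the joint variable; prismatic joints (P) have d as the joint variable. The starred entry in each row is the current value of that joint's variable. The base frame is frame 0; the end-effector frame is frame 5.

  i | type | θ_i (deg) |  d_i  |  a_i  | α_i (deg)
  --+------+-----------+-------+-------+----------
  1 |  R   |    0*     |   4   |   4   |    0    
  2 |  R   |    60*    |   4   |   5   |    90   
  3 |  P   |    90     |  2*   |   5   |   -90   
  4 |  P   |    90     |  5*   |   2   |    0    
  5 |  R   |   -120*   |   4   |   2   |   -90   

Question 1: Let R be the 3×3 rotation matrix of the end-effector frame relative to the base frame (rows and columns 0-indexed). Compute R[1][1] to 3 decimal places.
0.866

End-effector y-axis (col 1 of R) = (0.5000,0.8660,-0.0000)
R[1][1] = 0.8660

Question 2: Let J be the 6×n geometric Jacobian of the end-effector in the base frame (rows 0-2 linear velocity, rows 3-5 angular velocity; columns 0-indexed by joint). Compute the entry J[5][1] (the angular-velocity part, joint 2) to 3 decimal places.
1.000

axis z_1 = (0.0000,0.0000,1.0000); lever o_n−o_1 = (-1.1340,-3.9641,10.7321)
cross product → J_v[:, 1] = (3.9641,-1.1340,0.0000)
J_ω[:, 1] = z_1
entry J[5][1] = 1.0000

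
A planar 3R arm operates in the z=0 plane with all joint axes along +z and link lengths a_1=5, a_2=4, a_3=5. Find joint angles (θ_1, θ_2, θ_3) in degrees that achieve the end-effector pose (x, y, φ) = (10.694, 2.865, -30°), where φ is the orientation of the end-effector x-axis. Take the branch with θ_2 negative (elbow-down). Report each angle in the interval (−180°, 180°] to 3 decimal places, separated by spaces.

59.999 -45.004 -44.995

wrist centre = target − a_3·(cos φ, sin φ) = (6.3639, 5.3650)
cos θ_2 = (69.2821−5²−4²)/(2·5·4) = 0.7071; θ_2 = -45.0044° (elbow-down)
β = atan2(5.3650,6.3639) = 40.1322°; ψ = atan2(-2.8286,7.8282) = -19.8668°
θ_1 = β − ψ = 59.9990°
θ_3 = φ − θ_1 − θ_2 = -44.9946° (wrapped to (-180°,180°])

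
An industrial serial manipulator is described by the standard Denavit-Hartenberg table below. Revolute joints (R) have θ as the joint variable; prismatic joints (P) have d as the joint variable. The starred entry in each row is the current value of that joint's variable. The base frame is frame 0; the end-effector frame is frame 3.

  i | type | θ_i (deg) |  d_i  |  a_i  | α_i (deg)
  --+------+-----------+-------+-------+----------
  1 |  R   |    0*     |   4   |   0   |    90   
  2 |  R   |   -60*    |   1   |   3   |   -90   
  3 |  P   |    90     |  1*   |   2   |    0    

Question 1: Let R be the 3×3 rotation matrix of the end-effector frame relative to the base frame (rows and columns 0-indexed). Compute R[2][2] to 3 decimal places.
End-effector z-axis (col 2 of R) = (0.8660,-0.0000,0.5000)
R[2][2] = 0.5000

0.500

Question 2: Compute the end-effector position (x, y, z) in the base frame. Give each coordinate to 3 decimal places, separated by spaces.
2.366 1.000 1.902

after link 1: o_1 = (0.0000, 0.0000, 4.0000)
after link 2: o_2 = (1.5000, -1.0000, 1.4019)
after link 3: o_3 = (2.3660, 1.0000, 1.9019)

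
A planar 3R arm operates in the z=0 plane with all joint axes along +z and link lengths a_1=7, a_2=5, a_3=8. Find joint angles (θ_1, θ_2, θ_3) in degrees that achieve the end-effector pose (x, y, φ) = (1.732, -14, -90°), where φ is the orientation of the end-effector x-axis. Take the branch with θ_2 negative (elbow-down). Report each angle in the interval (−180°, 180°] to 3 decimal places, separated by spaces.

wrist centre = target − a_3·(cos φ, sin φ) = (1.7320, -6.0000)
cos θ_2 = (38.9998−7²−5²)/(2·7·5) = -0.5000; θ_2 = -120.0002° (elbow-down)
β = atan2(-6.0000,1.7320) = -73.8983°; ψ = atan2(-4.3301,4.5000) = -43.8979°
θ_1 = β − ψ = -30.0004°
θ_3 = φ − θ_1 − θ_2 = 60.0006° (wrapped to (-180°,180°])

-30.000 -120.000 60.001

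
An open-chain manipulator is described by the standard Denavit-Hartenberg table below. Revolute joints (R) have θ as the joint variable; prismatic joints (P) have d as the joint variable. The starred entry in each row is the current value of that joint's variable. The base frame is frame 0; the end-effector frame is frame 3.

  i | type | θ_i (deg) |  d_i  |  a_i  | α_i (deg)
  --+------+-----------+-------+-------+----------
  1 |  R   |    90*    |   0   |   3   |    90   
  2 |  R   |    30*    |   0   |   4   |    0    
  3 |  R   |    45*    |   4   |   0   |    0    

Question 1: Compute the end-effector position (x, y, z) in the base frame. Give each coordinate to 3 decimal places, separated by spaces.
after link 1: o_1 = (0.0000, 3.0000, 0.0000)
after link 2: o_2 = (0.0000, 6.4641, 2.0000)
after link 3: o_3 = (4.0000, 6.4641, 2.0000)

4.000 6.464 2.000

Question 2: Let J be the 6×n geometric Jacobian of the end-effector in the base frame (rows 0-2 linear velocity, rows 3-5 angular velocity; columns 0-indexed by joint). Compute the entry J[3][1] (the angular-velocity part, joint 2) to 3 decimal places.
1.000

axis z_1 = (1.0000,-0.0000,0.0000); lever o_n−o_1 = (4.0000,3.4641,2.0000)
cross product → J_v[:, 1] = (-0.0000,-2.0000,3.4641)
J_ω[:, 1] = z_1
entry J[3][1] = 1.0000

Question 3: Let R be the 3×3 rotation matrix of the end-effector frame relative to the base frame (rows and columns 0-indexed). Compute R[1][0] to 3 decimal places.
0.259

End-effector x-axis (col 0 of R) = (-0.0000,0.2588,0.9659)
R[1][0] = 0.2588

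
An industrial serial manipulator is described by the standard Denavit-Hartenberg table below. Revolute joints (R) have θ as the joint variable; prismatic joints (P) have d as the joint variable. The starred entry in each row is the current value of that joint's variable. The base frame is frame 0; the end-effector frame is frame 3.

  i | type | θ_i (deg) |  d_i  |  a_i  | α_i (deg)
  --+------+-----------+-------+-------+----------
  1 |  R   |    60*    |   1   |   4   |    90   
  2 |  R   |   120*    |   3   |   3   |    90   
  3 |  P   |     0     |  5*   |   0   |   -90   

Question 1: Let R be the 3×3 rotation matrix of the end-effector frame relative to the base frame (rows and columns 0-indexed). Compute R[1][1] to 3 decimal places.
End-effector y-axis (col 1 of R) = (-0.4330,-0.7500,-0.5000)
R[1][1] = -0.7500

-0.750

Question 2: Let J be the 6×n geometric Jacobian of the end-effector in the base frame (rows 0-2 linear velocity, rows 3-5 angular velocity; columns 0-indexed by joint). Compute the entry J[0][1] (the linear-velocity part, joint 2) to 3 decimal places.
-2.549

axis z_1 = (0.8660,-0.5000,0.0000); lever o_n−o_1 = (4.0131,0.9510,5.0981)
cross product → J_v[:, 1] = (-2.5490,-4.4151,2.8301)
J_ω[:, 1] = z_1
entry J[0][1] = -2.5490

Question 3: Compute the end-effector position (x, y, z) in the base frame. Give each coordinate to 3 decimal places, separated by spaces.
after link 1: o_1 = (2.0000, 3.4641, 1.0000)
after link 2: o_2 = (3.8481, 0.6651, 3.5981)
after link 3: o_3 = (6.0131, 4.4151, 6.0981)

6.013 4.415 6.098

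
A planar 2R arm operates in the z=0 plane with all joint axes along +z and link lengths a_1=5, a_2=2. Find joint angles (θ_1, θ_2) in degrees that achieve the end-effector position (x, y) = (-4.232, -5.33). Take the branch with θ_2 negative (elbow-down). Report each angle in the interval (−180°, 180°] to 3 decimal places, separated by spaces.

cos θ_2 = (46.3187−5²−2²)/(2·5·2) = 0.8659; θ_2 = -30.0102° (elbow-down)
β = atan2(-5.3300,-4.2320) = -128.4494°; ψ = atan2(-1.0003,6.7319) = -8.4519°
θ_1 = β − ψ = -119.9975°

-119.998 -30.010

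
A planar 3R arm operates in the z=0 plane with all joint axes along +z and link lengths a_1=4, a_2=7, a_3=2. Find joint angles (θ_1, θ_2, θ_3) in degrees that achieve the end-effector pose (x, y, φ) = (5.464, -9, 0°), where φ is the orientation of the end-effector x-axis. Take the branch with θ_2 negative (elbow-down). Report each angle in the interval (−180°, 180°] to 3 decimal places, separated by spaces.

-30.000 -60.001 90.001

wrist centre = target − a_3·(cos φ, sin φ) = (3.4640, -9.0000)
cos θ_2 = (92.9993−4²−7²)/(2·4·7) = 0.5000; θ_2 = -60.0008° (elbow-down)
β = atan2(-9.0000,3.4640) = -68.9488°; ψ = atan2(-6.0622,7.4999) = -38.9488°
θ_1 = β − ψ = -30.0000°
θ_3 = φ − θ_1 − θ_2 = 90.0008° (wrapped to (-180°,180°])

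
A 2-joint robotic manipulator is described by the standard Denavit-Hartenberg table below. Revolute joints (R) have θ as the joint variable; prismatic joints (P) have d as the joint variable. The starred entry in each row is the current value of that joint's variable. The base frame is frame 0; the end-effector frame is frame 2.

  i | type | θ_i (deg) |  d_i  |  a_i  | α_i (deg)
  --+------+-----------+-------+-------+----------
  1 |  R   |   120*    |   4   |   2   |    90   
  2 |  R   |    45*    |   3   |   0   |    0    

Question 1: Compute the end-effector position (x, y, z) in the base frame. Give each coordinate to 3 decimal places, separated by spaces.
1.598 3.232 4.000

after link 1: o_1 = (-1.0000, 1.7321, 4.0000)
after link 2: o_2 = (1.5981, 3.2321, 4.0000)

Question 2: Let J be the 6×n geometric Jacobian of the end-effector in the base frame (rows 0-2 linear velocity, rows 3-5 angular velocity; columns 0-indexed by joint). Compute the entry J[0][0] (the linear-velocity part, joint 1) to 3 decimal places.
axis z_0 = ẑ; lever o_n−o_0 = (1.5981,3.2321,4.0000)
cross product → J_v[:, 0] = (-3.2321,1.5981,0.0000)
J_ω[:, 0] = z_0
entry J[0][0] = -3.2321

-3.232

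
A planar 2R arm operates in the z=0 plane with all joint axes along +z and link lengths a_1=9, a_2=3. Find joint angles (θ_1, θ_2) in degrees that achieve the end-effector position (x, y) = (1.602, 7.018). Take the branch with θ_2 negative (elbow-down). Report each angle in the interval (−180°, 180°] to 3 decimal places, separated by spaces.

94.281 -134.996

cos θ_2 = (51.8187−9²−3²)/(2·9·3) = -0.7071; θ_2 = -134.9963° (elbow-down)
β = atan2(7.0180,1.6020) = 77.1414°; ψ = atan2(-2.1215,6.8788) = -17.1400°
θ_1 = β − ψ = 94.2814°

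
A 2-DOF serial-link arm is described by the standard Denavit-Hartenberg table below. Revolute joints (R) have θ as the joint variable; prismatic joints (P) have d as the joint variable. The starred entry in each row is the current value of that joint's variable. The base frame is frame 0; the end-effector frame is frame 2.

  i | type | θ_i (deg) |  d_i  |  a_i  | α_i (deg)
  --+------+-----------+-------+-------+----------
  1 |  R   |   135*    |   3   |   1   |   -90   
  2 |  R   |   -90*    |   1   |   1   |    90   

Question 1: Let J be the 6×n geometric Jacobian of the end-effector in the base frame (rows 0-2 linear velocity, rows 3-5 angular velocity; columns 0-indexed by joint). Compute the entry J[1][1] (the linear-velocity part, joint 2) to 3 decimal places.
axis z_1 = (-0.7071,-0.7071,0.0000); lever o_n−o_1 = (-0.7071,-0.7071,1.0000)
cross product → J_v[:, 1] = (-0.7071,0.7071,0.0000)
J_ω[:, 1] = z_1
entry J[1][1] = 0.7071

0.707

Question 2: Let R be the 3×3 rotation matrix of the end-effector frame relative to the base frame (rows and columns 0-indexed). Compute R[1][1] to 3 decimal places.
End-effector y-axis (col 1 of R) = (-0.7071,-0.7071,0.0000)
R[1][1] = -0.7071

-0.707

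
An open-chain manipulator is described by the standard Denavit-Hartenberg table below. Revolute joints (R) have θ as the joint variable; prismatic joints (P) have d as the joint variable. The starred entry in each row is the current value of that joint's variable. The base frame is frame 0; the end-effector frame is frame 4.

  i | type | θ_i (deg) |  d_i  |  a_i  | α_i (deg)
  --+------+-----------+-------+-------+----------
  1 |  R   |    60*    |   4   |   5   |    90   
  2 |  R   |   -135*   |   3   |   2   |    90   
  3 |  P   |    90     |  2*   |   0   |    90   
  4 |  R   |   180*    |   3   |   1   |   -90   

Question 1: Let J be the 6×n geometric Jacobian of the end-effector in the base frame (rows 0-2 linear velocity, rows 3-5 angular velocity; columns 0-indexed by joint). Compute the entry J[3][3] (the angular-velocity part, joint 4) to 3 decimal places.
-0.354

axis z_3 = (-0.3536,-0.6124,-0.7071); lever o_n−o_3 = (-1.9267,-1.3371,-2.1213)
cross product → J_v[:, 3] = (0.3536,0.6124,-0.7071)
J_ω[:, 3] = z_3
entry J[3][3] = -0.3536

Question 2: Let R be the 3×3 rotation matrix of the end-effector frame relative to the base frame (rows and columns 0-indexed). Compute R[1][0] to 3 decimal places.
End-effector x-axis (col 0 of R) = (-0.8660,0.5000,0.0000)
R[1][0] = 0.5000

0.500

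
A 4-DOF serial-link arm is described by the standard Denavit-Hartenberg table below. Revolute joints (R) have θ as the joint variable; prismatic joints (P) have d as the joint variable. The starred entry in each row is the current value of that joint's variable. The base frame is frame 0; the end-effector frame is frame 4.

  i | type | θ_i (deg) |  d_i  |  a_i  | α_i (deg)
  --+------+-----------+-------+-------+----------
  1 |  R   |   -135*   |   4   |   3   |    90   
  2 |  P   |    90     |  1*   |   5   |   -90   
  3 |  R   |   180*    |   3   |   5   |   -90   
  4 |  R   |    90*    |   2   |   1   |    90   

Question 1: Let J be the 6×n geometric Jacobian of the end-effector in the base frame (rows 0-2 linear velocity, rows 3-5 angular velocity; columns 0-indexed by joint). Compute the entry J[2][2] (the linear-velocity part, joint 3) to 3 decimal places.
2.000

axis z_2 = (0.7071,0.7071,0.0000); lever o_n−o_2 = (0.0000,2.8284,-5.0000)
cross product → J_v[:, 2] = (-3.5355,3.5355,2.0000)
J_ω[:, 2] = z_2
entry J[2][2] = 2.0000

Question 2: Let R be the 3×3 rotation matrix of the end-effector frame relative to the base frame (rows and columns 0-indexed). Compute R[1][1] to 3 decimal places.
0.707

End-effector y-axis (col 1 of R) = (-0.7071,0.7071,-0.0000)
R[1][1] = 0.7071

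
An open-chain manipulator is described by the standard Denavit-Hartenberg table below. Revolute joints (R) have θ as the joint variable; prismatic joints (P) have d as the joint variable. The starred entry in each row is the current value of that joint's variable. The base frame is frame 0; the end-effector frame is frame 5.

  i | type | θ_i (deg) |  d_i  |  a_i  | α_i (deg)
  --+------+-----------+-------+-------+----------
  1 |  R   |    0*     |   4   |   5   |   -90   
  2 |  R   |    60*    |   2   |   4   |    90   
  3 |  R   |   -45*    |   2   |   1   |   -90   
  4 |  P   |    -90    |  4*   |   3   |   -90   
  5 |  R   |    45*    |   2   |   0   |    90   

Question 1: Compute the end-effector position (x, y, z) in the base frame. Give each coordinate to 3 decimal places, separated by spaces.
after link 1: o_1 = (5.0000, 0.0000, 4.0000)
after link 2: o_2 = (7.0000, 2.0000, 0.5359)
after link 3: o_3 = (9.0856, 1.2929, 0.9235)
after link 4: o_4 = (13.0979, 4.1213, -0.0260)
after link 5: o_5 = (13.8050, 2.7071, -1.2507)

13.805 2.707 -1.251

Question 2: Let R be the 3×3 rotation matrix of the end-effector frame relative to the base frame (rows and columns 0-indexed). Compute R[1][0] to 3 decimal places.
End-effector x-axis (col 0 of R) = (0.3624,-0.5000,0.7866)
R[1][0] = -0.5000

-0.500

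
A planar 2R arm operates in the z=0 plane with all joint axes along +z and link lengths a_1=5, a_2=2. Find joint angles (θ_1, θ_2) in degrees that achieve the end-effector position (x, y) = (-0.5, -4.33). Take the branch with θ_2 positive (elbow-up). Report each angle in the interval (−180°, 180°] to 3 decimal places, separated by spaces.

cos θ_2 = (18.9989−5²−2²)/(2·5·2) = -0.5001; θ_2 = 120.0036° (elbow-up)
β = atan2(-4.3300,-0.5000) = -96.5870°; ψ = atan2(1.7320,3.9999) = 23.4130°
θ_1 = β − ψ = -120.0000°

-120.000 120.004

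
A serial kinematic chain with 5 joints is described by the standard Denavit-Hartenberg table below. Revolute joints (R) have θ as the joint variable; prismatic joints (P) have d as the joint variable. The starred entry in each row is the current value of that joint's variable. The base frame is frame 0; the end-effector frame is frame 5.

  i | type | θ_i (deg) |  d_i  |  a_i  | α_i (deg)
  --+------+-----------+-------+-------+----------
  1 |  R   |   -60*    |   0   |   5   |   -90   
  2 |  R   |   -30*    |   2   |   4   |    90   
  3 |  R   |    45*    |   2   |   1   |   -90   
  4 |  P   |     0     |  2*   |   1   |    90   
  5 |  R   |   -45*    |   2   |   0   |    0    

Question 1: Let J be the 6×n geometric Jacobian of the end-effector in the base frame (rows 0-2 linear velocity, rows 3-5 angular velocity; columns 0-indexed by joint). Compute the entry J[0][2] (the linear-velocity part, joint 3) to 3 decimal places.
-1.225

axis z_2 = (-0.2500,0.4330,0.8660); lever o_n−o_2 = (1.4495,3.1463,3.4641)
cross product → J_v[:, 2] = (-1.2247,2.1213,-1.4142)
J_ω[:, 2] = z_2
entry J[0][2] = -1.2247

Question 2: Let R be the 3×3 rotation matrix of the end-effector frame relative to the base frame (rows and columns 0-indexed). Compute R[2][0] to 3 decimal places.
0.500

End-effector x-axis (col 0 of R) = (0.4330,-0.7500,0.5000)
R[2][0] = 0.5000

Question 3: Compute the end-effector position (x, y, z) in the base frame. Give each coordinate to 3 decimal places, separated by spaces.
7.414 -3.184 5.464

after link 1: o_1 = (2.5000, -4.3301, 0.0000)
after link 2: o_2 = (5.9641, -6.3301, 2.0000)
after link 3: o_3 = (6.3827, -5.6409, 4.0856)
after link 4: o_4 = (7.9136, -4.0499, 3.7321)
after link 5: o_5 = (7.4136, -3.1839, 5.4641)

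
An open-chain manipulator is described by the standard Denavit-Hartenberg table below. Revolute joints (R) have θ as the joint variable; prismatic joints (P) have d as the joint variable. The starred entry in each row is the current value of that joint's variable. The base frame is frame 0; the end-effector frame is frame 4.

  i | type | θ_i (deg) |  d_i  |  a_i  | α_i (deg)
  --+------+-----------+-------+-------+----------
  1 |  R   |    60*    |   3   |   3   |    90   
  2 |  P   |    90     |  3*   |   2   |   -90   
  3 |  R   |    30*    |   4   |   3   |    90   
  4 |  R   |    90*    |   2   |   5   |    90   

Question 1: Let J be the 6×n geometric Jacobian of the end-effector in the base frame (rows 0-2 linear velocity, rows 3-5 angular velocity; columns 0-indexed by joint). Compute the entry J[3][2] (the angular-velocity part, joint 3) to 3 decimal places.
axis z_2 = (-0.5000,-0.8660,0.0000); lever o_n−o_2 = (-4.2990,-7.9103,3.5981)
cross product → J_v[:, 2] = (-3.1160,1.7990,0.2321)
J_ω[:, 2] = z_2
entry J[3][2] = -0.5000

-0.500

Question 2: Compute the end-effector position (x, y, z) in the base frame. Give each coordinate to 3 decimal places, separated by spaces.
-0.201 -6.812 8.598

after link 1: o_1 = (1.5000, 2.5981, 3.0000)
after link 2: o_2 = (4.0981, 1.0981, 5.0000)
after link 3: o_3 = (0.7990, -1.6160, 7.5981)
after link 4: o_4 = (-0.2010, -6.8122, 8.5981)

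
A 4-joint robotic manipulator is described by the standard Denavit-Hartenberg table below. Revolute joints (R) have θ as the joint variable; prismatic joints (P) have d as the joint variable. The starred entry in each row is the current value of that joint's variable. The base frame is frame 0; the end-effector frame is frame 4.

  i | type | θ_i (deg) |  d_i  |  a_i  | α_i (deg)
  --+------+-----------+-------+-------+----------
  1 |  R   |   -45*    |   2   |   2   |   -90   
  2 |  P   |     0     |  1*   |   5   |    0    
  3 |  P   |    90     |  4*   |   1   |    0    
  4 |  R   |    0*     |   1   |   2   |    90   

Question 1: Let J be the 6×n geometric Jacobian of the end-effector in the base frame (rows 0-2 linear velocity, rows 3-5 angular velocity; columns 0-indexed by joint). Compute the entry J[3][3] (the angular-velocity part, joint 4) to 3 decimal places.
axis z_3 = (0.7071,0.7071,0.0000); lever o_n−o_3 = (0.7071,0.7071,-2.0000)
cross product → J_v[:, 3] = (-1.4142,1.4142,-0.0000)
J_ω[:, 3] = z_3
entry J[3][3] = 0.7071

0.707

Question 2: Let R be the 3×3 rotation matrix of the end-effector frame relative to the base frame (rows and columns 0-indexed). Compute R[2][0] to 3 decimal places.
-1.000

End-effector x-axis (col 0 of R) = (0.0000,0.0000,-1.0000)
R[2][0] = -1.0000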